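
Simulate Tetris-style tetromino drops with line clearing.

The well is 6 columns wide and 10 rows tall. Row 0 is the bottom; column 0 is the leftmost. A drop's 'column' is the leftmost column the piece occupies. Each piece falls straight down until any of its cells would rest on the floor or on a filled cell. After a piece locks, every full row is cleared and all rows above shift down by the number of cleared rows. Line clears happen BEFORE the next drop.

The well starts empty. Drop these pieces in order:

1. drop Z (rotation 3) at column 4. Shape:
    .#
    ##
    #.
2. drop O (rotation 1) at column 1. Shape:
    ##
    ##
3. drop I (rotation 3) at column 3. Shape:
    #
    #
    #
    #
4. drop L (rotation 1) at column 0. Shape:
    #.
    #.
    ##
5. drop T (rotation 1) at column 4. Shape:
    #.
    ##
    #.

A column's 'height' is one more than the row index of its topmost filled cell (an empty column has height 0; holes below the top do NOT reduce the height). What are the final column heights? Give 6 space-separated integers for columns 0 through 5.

Answer: 5 3 2 4 5 4

Derivation:
Drop 1: Z rot3 at col 4 lands with bottom-row=0; cleared 0 line(s) (total 0); column heights now [0 0 0 0 2 3], max=3
Drop 2: O rot1 at col 1 lands with bottom-row=0; cleared 0 line(s) (total 0); column heights now [0 2 2 0 2 3], max=3
Drop 3: I rot3 at col 3 lands with bottom-row=0; cleared 0 line(s) (total 0); column heights now [0 2 2 4 2 3], max=4
Drop 4: L rot1 at col 0 lands with bottom-row=2; cleared 0 line(s) (total 0); column heights now [5 3 2 4 2 3], max=5
Drop 5: T rot1 at col 4 lands with bottom-row=2; cleared 0 line(s) (total 0); column heights now [5 3 2 4 5 4], max=5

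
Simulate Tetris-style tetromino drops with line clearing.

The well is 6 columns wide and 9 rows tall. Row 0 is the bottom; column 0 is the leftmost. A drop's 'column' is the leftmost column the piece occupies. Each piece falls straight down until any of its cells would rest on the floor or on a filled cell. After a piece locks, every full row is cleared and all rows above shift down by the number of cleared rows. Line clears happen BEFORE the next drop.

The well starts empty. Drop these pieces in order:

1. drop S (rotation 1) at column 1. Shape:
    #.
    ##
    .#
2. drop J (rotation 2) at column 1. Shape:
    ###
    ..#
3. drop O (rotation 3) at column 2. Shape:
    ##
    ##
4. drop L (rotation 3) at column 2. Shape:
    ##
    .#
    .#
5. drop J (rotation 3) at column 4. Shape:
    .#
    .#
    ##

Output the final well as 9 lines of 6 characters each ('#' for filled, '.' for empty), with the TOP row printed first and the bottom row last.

Drop 1: S rot1 at col 1 lands with bottom-row=0; cleared 0 line(s) (total 0); column heights now [0 3 2 0 0 0], max=3
Drop 2: J rot2 at col 1 lands with bottom-row=2; cleared 0 line(s) (total 0); column heights now [0 4 4 4 0 0], max=4
Drop 3: O rot3 at col 2 lands with bottom-row=4; cleared 0 line(s) (total 0); column heights now [0 4 6 6 0 0], max=6
Drop 4: L rot3 at col 2 lands with bottom-row=6; cleared 0 line(s) (total 0); column heights now [0 4 9 9 0 0], max=9
Drop 5: J rot3 at col 4 lands with bottom-row=0; cleared 0 line(s) (total 0); column heights now [0 4 9 9 1 3], max=9

Answer: ..##..
...#..
...#..
..##..
..##..
.###..
.#.#.#
.##..#
..#.##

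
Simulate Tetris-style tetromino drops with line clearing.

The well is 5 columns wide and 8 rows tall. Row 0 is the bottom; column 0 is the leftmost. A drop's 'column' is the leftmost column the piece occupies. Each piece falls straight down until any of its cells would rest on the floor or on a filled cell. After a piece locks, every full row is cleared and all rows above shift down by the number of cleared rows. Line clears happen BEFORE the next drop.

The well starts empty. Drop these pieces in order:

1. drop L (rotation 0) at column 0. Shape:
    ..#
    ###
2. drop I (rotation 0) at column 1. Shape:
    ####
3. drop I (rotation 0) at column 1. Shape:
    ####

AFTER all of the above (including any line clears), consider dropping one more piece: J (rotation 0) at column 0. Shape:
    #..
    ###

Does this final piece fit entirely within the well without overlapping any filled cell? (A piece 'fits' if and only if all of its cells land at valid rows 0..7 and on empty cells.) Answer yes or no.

Answer: yes

Derivation:
Drop 1: L rot0 at col 0 lands with bottom-row=0; cleared 0 line(s) (total 0); column heights now [1 1 2 0 0], max=2
Drop 2: I rot0 at col 1 lands with bottom-row=2; cleared 0 line(s) (total 0); column heights now [1 3 3 3 3], max=3
Drop 3: I rot0 at col 1 lands with bottom-row=3; cleared 0 line(s) (total 0); column heights now [1 4 4 4 4], max=4
Test piece J rot0 at col 0 (width 3): heights before test = [1 4 4 4 4]; fits = True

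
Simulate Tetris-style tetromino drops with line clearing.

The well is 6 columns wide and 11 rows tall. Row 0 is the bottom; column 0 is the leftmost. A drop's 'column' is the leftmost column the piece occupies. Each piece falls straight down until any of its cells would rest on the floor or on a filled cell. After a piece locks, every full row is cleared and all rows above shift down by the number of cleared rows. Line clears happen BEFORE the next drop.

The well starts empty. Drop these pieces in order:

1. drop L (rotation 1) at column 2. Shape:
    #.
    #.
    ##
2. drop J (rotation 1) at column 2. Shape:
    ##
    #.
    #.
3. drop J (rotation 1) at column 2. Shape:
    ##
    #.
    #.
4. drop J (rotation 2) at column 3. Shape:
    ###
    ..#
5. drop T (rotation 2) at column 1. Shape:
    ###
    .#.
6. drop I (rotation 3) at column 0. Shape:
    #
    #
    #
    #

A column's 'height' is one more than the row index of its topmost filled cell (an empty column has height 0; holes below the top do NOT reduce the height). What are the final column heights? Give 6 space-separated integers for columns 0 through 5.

Answer: 4 11 11 11 10 10

Derivation:
Drop 1: L rot1 at col 2 lands with bottom-row=0; cleared 0 line(s) (total 0); column heights now [0 0 3 1 0 0], max=3
Drop 2: J rot1 at col 2 lands with bottom-row=3; cleared 0 line(s) (total 0); column heights now [0 0 6 6 0 0], max=6
Drop 3: J rot1 at col 2 lands with bottom-row=6; cleared 0 line(s) (total 0); column heights now [0 0 9 9 0 0], max=9
Drop 4: J rot2 at col 3 lands with bottom-row=8; cleared 0 line(s) (total 0); column heights now [0 0 9 10 10 10], max=10
Drop 5: T rot2 at col 1 lands with bottom-row=9; cleared 0 line(s) (total 0); column heights now [0 11 11 11 10 10], max=11
Drop 6: I rot3 at col 0 lands with bottom-row=0; cleared 0 line(s) (total 0); column heights now [4 11 11 11 10 10], max=11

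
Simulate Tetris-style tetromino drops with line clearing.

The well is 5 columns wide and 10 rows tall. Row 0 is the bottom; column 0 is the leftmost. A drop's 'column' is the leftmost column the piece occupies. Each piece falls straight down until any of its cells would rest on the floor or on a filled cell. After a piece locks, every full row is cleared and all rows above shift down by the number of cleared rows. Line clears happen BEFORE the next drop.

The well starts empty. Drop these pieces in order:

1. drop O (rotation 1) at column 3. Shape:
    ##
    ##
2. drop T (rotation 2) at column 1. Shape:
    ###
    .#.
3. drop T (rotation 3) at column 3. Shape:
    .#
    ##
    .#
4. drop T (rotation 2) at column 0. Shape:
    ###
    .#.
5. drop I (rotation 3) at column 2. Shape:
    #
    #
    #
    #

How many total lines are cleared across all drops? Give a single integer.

Answer: 0

Derivation:
Drop 1: O rot1 at col 3 lands with bottom-row=0; cleared 0 line(s) (total 0); column heights now [0 0 0 2 2], max=2
Drop 2: T rot2 at col 1 lands with bottom-row=1; cleared 0 line(s) (total 0); column heights now [0 3 3 3 2], max=3
Drop 3: T rot3 at col 3 lands with bottom-row=2; cleared 0 line(s) (total 0); column heights now [0 3 3 4 5], max=5
Drop 4: T rot2 at col 0 lands with bottom-row=3; cleared 0 line(s) (total 0); column heights now [5 5 5 4 5], max=5
Drop 5: I rot3 at col 2 lands with bottom-row=5; cleared 0 line(s) (total 0); column heights now [5 5 9 4 5], max=9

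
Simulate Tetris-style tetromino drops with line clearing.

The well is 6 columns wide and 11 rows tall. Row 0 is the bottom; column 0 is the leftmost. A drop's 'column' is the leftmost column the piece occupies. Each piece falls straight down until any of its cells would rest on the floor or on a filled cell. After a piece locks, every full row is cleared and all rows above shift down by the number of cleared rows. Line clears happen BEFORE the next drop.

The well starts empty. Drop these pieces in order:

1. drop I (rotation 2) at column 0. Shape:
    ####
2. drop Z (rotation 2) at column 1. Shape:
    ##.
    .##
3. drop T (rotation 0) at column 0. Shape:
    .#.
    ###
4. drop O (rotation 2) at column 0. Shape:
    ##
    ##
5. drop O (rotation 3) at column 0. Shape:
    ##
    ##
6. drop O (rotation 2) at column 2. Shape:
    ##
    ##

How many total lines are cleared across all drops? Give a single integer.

Drop 1: I rot2 at col 0 lands with bottom-row=0; cleared 0 line(s) (total 0); column heights now [1 1 1 1 0 0], max=1
Drop 2: Z rot2 at col 1 lands with bottom-row=1; cleared 0 line(s) (total 0); column heights now [1 3 3 2 0 0], max=3
Drop 3: T rot0 at col 0 lands with bottom-row=3; cleared 0 line(s) (total 0); column heights now [4 5 4 2 0 0], max=5
Drop 4: O rot2 at col 0 lands with bottom-row=5; cleared 0 line(s) (total 0); column heights now [7 7 4 2 0 0], max=7
Drop 5: O rot3 at col 0 lands with bottom-row=7; cleared 0 line(s) (total 0); column heights now [9 9 4 2 0 0], max=9
Drop 6: O rot2 at col 2 lands with bottom-row=4; cleared 0 line(s) (total 0); column heights now [9 9 6 6 0 0], max=9

Answer: 0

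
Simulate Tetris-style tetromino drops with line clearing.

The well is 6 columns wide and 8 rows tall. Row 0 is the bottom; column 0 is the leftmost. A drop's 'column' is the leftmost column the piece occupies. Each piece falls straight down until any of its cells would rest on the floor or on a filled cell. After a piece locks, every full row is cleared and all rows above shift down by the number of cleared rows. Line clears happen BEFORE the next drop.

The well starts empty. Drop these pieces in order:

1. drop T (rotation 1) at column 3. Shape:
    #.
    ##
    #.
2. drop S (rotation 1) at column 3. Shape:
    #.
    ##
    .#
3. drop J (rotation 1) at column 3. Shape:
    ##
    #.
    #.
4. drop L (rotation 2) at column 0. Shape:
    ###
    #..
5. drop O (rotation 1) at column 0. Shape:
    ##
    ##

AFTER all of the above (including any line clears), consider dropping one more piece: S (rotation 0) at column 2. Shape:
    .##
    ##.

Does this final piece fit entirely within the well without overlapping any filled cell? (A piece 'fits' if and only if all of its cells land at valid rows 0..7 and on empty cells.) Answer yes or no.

Answer: no

Derivation:
Drop 1: T rot1 at col 3 lands with bottom-row=0; cleared 0 line(s) (total 0); column heights now [0 0 0 3 2 0], max=3
Drop 2: S rot1 at col 3 lands with bottom-row=2; cleared 0 line(s) (total 0); column heights now [0 0 0 5 4 0], max=5
Drop 3: J rot1 at col 3 lands with bottom-row=5; cleared 0 line(s) (total 0); column heights now [0 0 0 8 8 0], max=8
Drop 4: L rot2 at col 0 lands with bottom-row=0; cleared 0 line(s) (total 0); column heights now [2 2 2 8 8 0], max=8
Drop 5: O rot1 at col 0 lands with bottom-row=2; cleared 0 line(s) (total 0); column heights now [4 4 2 8 8 0], max=8
Test piece S rot0 at col 2 (width 3): heights before test = [4 4 2 8 8 0]; fits = False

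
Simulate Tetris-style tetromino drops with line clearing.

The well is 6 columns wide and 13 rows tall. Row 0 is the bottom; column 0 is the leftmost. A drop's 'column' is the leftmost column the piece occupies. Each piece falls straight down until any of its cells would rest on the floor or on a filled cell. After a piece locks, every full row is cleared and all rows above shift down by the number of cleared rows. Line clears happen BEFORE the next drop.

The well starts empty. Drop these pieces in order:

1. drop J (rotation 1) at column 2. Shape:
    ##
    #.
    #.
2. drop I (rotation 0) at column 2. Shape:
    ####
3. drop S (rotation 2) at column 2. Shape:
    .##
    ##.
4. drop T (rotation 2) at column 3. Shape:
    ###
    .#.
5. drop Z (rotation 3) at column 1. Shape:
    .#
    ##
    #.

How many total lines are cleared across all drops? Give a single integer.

Drop 1: J rot1 at col 2 lands with bottom-row=0; cleared 0 line(s) (total 0); column heights now [0 0 3 3 0 0], max=3
Drop 2: I rot0 at col 2 lands with bottom-row=3; cleared 0 line(s) (total 0); column heights now [0 0 4 4 4 4], max=4
Drop 3: S rot2 at col 2 lands with bottom-row=4; cleared 0 line(s) (total 0); column heights now [0 0 5 6 6 4], max=6
Drop 4: T rot2 at col 3 lands with bottom-row=6; cleared 0 line(s) (total 0); column heights now [0 0 5 8 8 8], max=8
Drop 5: Z rot3 at col 1 lands with bottom-row=4; cleared 0 line(s) (total 0); column heights now [0 6 7 8 8 8], max=8

Answer: 0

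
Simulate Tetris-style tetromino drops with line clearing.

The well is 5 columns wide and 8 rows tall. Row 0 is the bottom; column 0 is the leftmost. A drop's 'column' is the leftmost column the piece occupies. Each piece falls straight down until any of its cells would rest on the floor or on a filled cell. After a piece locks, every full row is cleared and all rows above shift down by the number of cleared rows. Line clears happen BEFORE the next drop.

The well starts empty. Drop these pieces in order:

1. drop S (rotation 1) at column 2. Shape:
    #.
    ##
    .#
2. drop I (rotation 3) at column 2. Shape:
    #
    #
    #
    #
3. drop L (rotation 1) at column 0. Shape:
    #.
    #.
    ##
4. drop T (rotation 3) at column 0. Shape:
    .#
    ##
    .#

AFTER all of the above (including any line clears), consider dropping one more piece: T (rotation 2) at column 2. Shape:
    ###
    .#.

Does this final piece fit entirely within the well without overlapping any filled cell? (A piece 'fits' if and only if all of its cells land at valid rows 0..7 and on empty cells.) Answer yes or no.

Answer: yes

Derivation:
Drop 1: S rot1 at col 2 lands with bottom-row=0; cleared 0 line(s) (total 0); column heights now [0 0 3 2 0], max=3
Drop 2: I rot3 at col 2 lands with bottom-row=3; cleared 0 line(s) (total 0); column heights now [0 0 7 2 0], max=7
Drop 3: L rot1 at col 0 lands with bottom-row=0; cleared 0 line(s) (total 0); column heights now [3 1 7 2 0], max=7
Drop 4: T rot3 at col 0 lands with bottom-row=2; cleared 0 line(s) (total 0); column heights now [4 5 7 2 0], max=7
Test piece T rot2 at col 2 (width 3): heights before test = [4 5 7 2 0]; fits = True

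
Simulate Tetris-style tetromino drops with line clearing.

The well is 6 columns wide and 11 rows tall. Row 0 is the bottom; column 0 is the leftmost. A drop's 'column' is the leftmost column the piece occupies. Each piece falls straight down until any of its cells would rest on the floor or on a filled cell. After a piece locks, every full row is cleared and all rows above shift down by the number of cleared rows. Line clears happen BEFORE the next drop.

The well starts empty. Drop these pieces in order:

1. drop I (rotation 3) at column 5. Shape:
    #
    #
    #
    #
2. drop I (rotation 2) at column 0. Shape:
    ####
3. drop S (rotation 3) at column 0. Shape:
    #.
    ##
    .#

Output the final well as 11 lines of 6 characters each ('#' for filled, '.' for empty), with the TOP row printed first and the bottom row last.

Answer: ......
......
......
......
......
......
......
#....#
##...#
.#...#
####.#

Derivation:
Drop 1: I rot3 at col 5 lands with bottom-row=0; cleared 0 line(s) (total 0); column heights now [0 0 0 0 0 4], max=4
Drop 2: I rot2 at col 0 lands with bottom-row=0; cleared 0 line(s) (total 0); column heights now [1 1 1 1 0 4], max=4
Drop 3: S rot3 at col 0 lands with bottom-row=1; cleared 0 line(s) (total 0); column heights now [4 3 1 1 0 4], max=4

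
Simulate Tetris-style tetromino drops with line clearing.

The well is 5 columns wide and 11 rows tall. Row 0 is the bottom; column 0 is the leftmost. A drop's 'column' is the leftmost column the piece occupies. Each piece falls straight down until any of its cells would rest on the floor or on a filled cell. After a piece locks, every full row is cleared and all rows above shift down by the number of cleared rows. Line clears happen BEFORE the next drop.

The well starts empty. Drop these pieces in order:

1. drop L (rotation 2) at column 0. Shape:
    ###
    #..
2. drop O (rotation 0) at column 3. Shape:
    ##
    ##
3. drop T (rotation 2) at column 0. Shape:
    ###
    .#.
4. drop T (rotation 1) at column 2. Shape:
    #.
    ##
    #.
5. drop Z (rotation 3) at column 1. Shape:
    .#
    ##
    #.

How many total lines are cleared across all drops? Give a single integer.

Drop 1: L rot2 at col 0 lands with bottom-row=0; cleared 0 line(s) (total 0); column heights now [2 2 2 0 0], max=2
Drop 2: O rot0 at col 3 lands with bottom-row=0; cleared 1 line(s) (total 1); column heights now [1 0 0 1 1], max=1
Drop 3: T rot2 at col 0 lands with bottom-row=0; cleared 0 line(s) (total 1); column heights now [2 2 2 1 1], max=2
Drop 4: T rot1 at col 2 lands with bottom-row=2; cleared 0 line(s) (total 1); column heights now [2 2 5 4 1], max=5
Drop 5: Z rot3 at col 1 lands with bottom-row=4; cleared 0 line(s) (total 1); column heights now [2 6 7 4 1], max=7

Answer: 1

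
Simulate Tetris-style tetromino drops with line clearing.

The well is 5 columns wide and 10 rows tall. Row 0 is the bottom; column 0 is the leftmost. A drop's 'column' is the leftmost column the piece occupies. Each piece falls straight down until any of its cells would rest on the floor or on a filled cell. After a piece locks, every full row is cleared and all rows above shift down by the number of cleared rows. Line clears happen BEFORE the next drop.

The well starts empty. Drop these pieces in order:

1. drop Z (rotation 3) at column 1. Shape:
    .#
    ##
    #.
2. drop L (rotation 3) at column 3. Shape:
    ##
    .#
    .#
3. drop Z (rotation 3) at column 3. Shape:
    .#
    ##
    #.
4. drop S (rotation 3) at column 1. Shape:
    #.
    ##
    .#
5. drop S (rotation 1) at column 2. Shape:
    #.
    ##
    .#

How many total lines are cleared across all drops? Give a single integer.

Drop 1: Z rot3 at col 1 lands with bottom-row=0; cleared 0 line(s) (total 0); column heights now [0 2 3 0 0], max=3
Drop 2: L rot3 at col 3 lands with bottom-row=0; cleared 0 line(s) (total 0); column heights now [0 2 3 3 3], max=3
Drop 3: Z rot3 at col 3 lands with bottom-row=3; cleared 0 line(s) (total 0); column heights now [0 2 3 5 6], max=6
Drop 4: S rot3 at col 1 lands with bottom-row=3; cleared 0 line(s) (total 0); column heights now [0 6 5 5 6], max=6
Drop 5: S rot1 at col 2 lands with bottom-row=5; cleared 0 line(s) (total 0); column heights now [0 6 8 7 6], max=8

Answer: 0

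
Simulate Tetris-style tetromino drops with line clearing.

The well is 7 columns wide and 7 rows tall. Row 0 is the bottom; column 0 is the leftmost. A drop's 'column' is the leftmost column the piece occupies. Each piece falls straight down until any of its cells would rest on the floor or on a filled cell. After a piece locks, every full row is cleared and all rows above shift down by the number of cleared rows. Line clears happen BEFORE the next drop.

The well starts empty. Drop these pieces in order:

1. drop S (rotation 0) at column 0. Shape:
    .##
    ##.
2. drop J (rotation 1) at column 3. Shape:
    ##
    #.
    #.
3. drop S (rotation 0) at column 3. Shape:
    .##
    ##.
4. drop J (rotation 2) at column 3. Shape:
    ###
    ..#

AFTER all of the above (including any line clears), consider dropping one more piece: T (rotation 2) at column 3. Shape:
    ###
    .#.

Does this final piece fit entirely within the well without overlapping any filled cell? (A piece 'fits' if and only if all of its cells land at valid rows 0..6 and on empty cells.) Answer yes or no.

Answer: no

Derivation:
Drop 1: S rot0 at col 0 lands with bottom-row=0; cleared 0 line(s) (total 0); column heights now [1 2 2 0 0 0 0], max=2
Drop 2: J rot1 at col 3 lands with bottom-row=0; cleared 0 line(s) (total 0); column heights now [1 2 2 3 3 0 0], max=3
Drop 3: S rot0 at col 3 lands with bottom-row=3; cleared 0 line(s) (total 0); column heights now [1 2 2 4 5 5 0], max=5
Drop 4: J rot2 at col 3 lands with bottom-row=5; cleared 0 line(s) (total 0); column heights now [1 2 2 7 7 7 0], max=7
Test piece T rot2 at col 3 (width 3): heights before test = [1 2 2 7 7 7 0]; fits = False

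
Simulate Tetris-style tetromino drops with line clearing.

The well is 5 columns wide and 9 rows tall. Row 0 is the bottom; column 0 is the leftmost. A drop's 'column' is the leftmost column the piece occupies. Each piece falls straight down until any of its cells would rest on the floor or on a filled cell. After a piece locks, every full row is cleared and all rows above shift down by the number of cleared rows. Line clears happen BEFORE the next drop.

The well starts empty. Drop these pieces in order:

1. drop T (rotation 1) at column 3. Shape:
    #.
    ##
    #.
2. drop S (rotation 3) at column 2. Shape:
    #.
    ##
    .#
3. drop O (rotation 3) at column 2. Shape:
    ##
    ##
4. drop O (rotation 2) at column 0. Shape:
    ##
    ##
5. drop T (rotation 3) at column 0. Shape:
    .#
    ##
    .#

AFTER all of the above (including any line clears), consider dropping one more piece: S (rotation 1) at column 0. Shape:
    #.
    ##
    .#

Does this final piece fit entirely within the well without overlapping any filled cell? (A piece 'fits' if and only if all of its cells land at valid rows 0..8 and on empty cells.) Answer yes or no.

Answer: yes

Derivation:
Drop 1: T rot1 at col 3 lands with bottom-row=0; cleared 0 line(s) (total 0); column heights now [0 0 0 3 2], max=3
Drop 2: S rot3 at col 2 lands with bottom-row=3; cleared 0 line(s) (total 0); column heights now [0 0 6 5 2], max=6
Drop 3: O rot3 at col 2 lands with bottom-row=6; cleared 0 line(s) (total 0); column heights now [0 0 8 8 2], max=8
Drop 4: O rot2 at col 0 lands with bottom-row=0; cleared 0 line(s) (total 0); column heights now [2 2 8 8 2], max=8
Drop 5: T rot3 at col 0 lands with bottom-row=2; cleared 0 line(s) (total 0); column heights now [4 5 8 8 2], max=8
Test piece S rot1 at col 0 (width 2): heights before test = [4 5 8 8 2]; fits = True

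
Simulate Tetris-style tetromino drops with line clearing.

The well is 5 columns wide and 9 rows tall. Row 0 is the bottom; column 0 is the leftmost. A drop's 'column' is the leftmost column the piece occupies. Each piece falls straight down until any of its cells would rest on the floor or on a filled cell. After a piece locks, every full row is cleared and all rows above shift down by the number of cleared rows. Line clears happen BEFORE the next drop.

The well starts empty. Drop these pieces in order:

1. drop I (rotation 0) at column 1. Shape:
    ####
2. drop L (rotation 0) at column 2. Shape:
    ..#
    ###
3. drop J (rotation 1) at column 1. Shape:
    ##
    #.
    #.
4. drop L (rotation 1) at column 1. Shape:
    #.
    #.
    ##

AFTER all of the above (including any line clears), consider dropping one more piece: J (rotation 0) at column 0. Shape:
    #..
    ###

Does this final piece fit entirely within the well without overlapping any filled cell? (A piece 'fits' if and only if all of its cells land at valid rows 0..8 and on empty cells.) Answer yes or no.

Answer: yes

Derivation:
Drop 1: I rot0 at col 1 lands with bottom-row=0; cleared 0 line(s) (total 0); column heights now [0 1 1 1 1], max=1
Drop 2: L rot0 at col 2 lands with bottom-row=1; cleared 0 line(s) (total 0); column heights now [0 1 2 2 3], max=3
Drop 3: J rot1 at col 1 lands with bottom-row=1; cleared 0 line(s) (total 0); column heights now [0 4 4 2 3], max=4
Drop 4: L rot1 at col 1 lands with bottom-row=4; cleared 0 line(s) (total 0); column heights now [0 7 5 2 3], max=7
Test piece J rot0 at col 0 (width 3): heights before test = [0 7 5 2 3]; fits = True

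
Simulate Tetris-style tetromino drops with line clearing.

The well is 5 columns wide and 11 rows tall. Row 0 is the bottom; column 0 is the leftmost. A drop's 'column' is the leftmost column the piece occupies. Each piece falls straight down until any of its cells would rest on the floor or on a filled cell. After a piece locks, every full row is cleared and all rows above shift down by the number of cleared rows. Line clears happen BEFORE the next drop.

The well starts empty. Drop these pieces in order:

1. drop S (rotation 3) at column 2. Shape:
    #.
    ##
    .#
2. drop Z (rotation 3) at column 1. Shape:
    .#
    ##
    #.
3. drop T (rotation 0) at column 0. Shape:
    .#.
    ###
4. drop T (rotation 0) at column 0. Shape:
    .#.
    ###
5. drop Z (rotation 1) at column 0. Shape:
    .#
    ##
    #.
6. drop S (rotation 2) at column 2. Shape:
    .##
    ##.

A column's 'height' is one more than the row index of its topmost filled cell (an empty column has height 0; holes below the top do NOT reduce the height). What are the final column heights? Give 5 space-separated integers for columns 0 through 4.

Drop 1: S rot3 at col 2 lands with bottom-row=0; cleared 0 line(s) (total 0); column heights now [0 0 3 2 0], max=3
Drop 2: Z rot3 at col 1 lands with bottom-row=2; cleared 0 line(s) (total 0); column heights now [0 4 5 2 0], max=5
Drop 3: T rot0 at col 0 lands with bottom-row=5; cleared 0 line(s) (total 0); column heights now [6 7 6 2 0], max=7
Drop 4: T rot0 at col 0 lands with bottom-row=7; cleared 0 line(s) (total 0); column heights now [8 9 8 2 0], max=9
Drop 5: Z rot1 at col 0 lands with bottom-row=8; cleared 0 line(s) (total 0); column heights now [10 11 8 2 0], max=11
Drop 6: S rot2 at col 2 lands with bottom-row=8; cleared 0 line(s) (total 0); column heights now [10 11 9 10 10], max=11

Answer: 10 11 9 10 10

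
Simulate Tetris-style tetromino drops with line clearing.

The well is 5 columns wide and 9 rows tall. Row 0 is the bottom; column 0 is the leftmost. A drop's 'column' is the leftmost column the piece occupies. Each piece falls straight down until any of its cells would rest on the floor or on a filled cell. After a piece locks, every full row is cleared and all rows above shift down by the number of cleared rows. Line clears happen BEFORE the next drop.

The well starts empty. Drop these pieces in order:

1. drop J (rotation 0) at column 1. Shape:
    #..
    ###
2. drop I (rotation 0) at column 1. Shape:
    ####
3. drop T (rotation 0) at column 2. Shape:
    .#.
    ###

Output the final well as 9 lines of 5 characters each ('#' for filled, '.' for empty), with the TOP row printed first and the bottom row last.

Answer: .....
.....
.....
.....
...#.
..###
.####
.#...
.###.

Derivation:
Drop 1: J rot0 at col 1 lands with bottom-row=0; cleared 0 line(s) (total 0); column heights now [0 2 1 1 0], max=2
Drop 2: I rot0 at col 1 lands with bottom-row=2; cleared 0 line(s) (total 0); column heights now [0 3 3 3 3], max=3
Drop 3: T rot0 at col 2 lands with bottom-row=3; cleared 0 line(s) (total 0); column heights now [0 3 4 5 4], max=5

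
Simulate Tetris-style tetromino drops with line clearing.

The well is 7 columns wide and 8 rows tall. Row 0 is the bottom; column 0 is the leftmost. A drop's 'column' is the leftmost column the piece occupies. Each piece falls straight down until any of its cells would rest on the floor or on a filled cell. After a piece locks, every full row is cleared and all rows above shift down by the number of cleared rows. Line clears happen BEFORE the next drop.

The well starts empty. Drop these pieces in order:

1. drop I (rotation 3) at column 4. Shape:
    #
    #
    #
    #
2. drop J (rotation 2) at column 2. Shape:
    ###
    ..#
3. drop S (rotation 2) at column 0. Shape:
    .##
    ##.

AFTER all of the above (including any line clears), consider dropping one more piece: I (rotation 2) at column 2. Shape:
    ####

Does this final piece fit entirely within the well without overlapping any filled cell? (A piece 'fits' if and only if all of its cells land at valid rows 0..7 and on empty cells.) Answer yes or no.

Drop 1: I rot3 at col 4 lands with bottom-row=0; cleared 0 line(s) (total 0); column heights now [0 0 0 0 4 0 0], max=4
Drop 2: J rot2 at col 2 lands with bottom-row=4; cleared 0 line(s) (total 0); column heights now [0 0 6 6 6 0 0], max=6
Drop 3: S rot2 at col 0 lands with bottom-row=5; cleared 0 line(s) (total 0); column heights now [6 7 7 6 6 0 0], max=7
Test piece I rot2 at col 2 (width 4): heights before test = [6 7 7 6 6 0 0]; fits = True

Answer: yes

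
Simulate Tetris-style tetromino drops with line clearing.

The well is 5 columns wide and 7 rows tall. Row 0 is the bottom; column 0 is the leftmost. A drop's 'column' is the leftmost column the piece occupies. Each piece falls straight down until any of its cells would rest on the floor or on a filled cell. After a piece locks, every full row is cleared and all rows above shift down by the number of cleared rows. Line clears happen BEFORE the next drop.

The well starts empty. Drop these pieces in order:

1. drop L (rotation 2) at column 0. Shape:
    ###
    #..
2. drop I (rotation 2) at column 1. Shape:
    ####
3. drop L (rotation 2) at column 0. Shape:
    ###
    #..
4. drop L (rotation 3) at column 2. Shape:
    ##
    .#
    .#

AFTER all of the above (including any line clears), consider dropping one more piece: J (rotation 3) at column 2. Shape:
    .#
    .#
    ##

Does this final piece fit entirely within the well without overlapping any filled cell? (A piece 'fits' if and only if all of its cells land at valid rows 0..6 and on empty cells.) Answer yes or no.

Drop 1: L rot2 at col 0 lands with bottom-row=0; cleared 0 line(s) (total 0); column heights now [2 2 2 0 0], max=2
Drop 2: I rot2 at col 1 lands with bottom-row=2; cleared 0 line(s) (total 0); column heights now [2 3 3 3 3], max=3
Drop 3: L rot2 at col 0 lands with bottom-row=2; cleared 1 line(s) (total 1); column heights now [3 3 3 0 0], max=3
Drop 4: L rot3 at col 2 lands with bottom-row=1; cleared 0 line(s) (total 1); column heights now [3 3 4 4 0], max=4
Test piece J rot3 at col 2 (width 2): heights before test = [3 3 4 4 0]; fits = True

Answer: yes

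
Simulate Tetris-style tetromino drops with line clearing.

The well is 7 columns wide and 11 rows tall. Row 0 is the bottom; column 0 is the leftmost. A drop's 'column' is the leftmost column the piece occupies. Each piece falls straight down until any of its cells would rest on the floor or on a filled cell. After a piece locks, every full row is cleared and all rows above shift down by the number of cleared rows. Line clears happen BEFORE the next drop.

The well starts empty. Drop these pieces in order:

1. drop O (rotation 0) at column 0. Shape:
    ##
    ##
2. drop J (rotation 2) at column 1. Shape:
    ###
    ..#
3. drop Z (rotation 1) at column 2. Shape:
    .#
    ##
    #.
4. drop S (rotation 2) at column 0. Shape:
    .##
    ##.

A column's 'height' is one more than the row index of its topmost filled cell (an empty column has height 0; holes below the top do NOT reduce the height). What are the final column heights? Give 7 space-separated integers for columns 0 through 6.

Answer: 5 6 6 6 0 0 0

Derivation:
Drop 1: O rot0 at col 0 lands with bottom-row=0; cleared 0 line(s) (total 0); column heights now [2 2 0 0 0 0 0], max=2
Drop 2: J rot2 at col 1 lands with bottom-row=1; cleared 0 line(s) (total 0); column heights now [2 3 3 3 0 0 0], max=3
Drop 3: Z rot1 at col 2 lands with bottom-row=3; cleared 0 line(s) (total 0); column heights now [2 3 5 6 0 0 0], max=6
Drop 4: S rot2 at col 0 lands with bottom-row=4; cleared 0 line(s) (total 0); column heights now [5 6 6 6 0 0 0], max=6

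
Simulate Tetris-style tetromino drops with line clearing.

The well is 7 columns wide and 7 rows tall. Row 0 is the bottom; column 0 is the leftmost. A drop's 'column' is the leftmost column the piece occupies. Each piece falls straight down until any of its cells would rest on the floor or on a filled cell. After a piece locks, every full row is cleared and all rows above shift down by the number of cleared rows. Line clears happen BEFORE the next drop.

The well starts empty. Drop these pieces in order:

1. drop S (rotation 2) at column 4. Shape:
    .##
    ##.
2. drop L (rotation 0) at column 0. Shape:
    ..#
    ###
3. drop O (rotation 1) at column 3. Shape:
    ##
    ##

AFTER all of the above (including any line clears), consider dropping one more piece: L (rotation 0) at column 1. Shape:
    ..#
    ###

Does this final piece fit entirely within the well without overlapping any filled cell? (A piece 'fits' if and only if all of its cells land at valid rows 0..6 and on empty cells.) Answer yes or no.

Drop 1: S rot2 at col 4 lands with bottom-row=0; cleared 0 line(s) (total 0); column heights now [0 0 0 0 1 2 2], max=2
Drop 2: L rot0 at col 0 lands with bottom-row=0; cleared 0 line(s) (total 0); column heights now [1 1 2 0 1 2 2], max=2
Drop 3: O rot1 at col 3 lands with bottom-row=1; cleared 0 line(s) (total 0); column heights now [1 1 2 3 3 2 2], max=3
Test piece L rot0 at col 1 (width 3): heights before test = [1 1 2 3 3 2 2]; fits = True

Answer: yes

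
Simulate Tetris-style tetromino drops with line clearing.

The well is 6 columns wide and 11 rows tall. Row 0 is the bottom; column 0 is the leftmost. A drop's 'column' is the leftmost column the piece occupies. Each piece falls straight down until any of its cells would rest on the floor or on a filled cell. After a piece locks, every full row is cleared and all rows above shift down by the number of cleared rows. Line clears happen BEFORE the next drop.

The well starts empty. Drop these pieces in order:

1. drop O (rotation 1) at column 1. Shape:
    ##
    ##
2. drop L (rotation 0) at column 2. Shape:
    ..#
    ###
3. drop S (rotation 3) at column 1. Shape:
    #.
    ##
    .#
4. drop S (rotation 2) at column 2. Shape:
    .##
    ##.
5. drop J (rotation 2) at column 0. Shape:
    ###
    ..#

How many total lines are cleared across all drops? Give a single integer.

Drop 1: O rot1 at col 1 lands with bottom-row=0; cleared 0 line(s) (total 0); column heights now [0 2 2 0 0 0], max=2
Drop 2: L rot0 at col 2 lands with bottom-row=2; cleared 0 line(s) (total 0); column heights now [0 2 3 3 4 0], max=4
Drop 3: S rot3 at col 1 lands with bottom-row=3; cleared 0 line(s) (total 0); column heights now [0 6 5 3 4 0], max=6
Drop 4: S rot2 at col 2 lands with bottom-row=5; cleared 0 line(s) (total 0); column heights now [0 6 6 7 7 0], max=7
Drop 5: J rot2 at col 0 lands with bottom-row=6; cleared 0 line(s) (total 0); column heights now [8 8 8 7 7 0], max=8

Answer: 0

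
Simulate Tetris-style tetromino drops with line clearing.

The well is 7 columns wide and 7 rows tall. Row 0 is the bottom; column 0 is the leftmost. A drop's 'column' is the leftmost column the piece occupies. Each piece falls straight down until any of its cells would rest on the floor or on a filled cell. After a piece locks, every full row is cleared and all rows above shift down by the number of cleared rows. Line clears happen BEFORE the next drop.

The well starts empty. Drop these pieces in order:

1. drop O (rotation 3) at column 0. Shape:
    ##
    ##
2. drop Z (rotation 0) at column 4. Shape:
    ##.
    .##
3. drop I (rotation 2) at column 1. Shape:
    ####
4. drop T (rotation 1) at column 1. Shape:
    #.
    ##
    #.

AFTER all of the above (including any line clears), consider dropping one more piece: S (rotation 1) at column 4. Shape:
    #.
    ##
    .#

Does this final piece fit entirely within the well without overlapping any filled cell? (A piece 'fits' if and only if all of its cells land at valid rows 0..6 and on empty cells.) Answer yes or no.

Answer: yes

Derivation:
Drop 1: O rot3 at col 0 lands with bottom-row=0; cleared 0 line(s) (total 0); column heights now [2 2 0 0 0 0 0], max=2
Drop 2: Z rot0 at col 4 lands with bottom-row=0; cleared 0 line(s) (total 0); column heights now [2 2 0 0 2 2 1], max=2
Drop 3: I rot2 at col 1 lands with bottom-row=2; cleared 0 line(s) (total 0); column heights now [2 3 3 3 3 2 1], max=3
Drop 4: T rot1 at col 1 lands with bottom-row=3; cleared 0 line(s) (total 0); column heights now [2 6 5 3 3 2 1], max=6
Test piece S rot1 at col 4 (width 2): heights before test = [2 6 5 3 3 2 1]; fits = True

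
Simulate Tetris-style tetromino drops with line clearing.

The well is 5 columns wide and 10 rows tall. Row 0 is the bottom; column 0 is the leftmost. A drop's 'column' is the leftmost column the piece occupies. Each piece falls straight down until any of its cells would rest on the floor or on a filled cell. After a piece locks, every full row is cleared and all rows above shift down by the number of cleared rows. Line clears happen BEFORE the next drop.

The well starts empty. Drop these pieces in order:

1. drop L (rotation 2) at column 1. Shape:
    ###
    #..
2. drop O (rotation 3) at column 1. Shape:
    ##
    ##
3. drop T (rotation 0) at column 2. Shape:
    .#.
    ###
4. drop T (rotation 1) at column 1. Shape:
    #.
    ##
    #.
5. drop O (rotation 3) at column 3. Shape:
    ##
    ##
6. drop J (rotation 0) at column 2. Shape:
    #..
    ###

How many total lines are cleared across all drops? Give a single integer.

Drop 1: L rot2 at col 1 lands with bottom-row=0; cleared 0 line(s) (total 0); column heights now [0 2 2 2 0], max=2
Drop 2: O rot3 at col 1 lands with bottom-row=2; cleared 0 line(s) (total 0); column heights now [0 4 4 2 0], max=4
Drop 3: T rot0 at col 2 lands with bottom-row=4; cleared 0 line(s) (total 0); column heights now [0 4 5 6 5], max=6
Drop 4: T rot1 at col 1 lands with bottom-row=4; cleared 0 line(s) (total 0); column heights now [0 7 6 6 5], max=7
Drop 5: O rot3 at col 3 lands with bottom-row=6; cleared 0 line(s) (total 0); column heights now [0 7 6 8 8], max=8
Drop 6: J rot0 at col 2 lands with bottom-row=8; cleared 0 line(s) (total 0); column heights now [0 7 10 9 9], max=10

Answer: 0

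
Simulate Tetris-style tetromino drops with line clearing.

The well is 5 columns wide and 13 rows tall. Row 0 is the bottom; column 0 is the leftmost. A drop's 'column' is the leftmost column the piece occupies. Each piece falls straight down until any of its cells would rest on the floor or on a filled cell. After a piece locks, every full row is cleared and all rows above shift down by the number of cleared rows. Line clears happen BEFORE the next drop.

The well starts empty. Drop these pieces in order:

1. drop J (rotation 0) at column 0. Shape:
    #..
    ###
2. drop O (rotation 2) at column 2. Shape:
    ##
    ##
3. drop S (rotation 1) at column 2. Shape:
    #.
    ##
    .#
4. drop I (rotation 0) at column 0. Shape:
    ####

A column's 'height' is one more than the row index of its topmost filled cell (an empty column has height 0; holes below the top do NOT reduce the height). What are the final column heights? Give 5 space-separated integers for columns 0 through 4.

Answer: 7 7 7 7 0

Derivation:
Drop 1: J rot0 at col 0 lands with bottom-row=0; cleared 0 line(s) (total 0); column heights now [2 1 1 0 0], max=2
Drop 2: O rot2 at col 2 lands with bottom-row=1; cleared 0 line(s) (total 0); column heights now [2 1 3 3 0], max=3
Drop 3: S rot1 at col 2 lands with bottom-row=3; cleared 0 line(s) (total 0); column heights now [2 1 6 5 0], max=6
Drop 4: I rot0 at col 0 lands with bottom-row=6; cleared 0 line(s) (total 0); column heights now [7 7 7 7 0], max=7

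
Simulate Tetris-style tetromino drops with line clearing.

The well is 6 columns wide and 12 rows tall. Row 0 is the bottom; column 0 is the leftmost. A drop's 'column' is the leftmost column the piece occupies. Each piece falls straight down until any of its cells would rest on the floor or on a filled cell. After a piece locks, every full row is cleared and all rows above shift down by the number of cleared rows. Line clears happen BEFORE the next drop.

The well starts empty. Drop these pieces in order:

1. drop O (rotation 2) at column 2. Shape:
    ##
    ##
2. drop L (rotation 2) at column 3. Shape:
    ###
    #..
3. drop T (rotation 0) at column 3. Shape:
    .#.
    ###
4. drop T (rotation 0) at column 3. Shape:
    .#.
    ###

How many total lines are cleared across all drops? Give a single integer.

Drop 1: O rot2 at col 2 lands with bottom-row=0; cleared 0 line(s) (total 0); column heights now [0 0 2 2 0 0], max=2
Drop 2: L rot2 at col 3 lands with bottom-row=2; cleared 0 line(s) (total 0); column heights now [0 0 2 4 4 4], max=4
Drop 3: T rot0 at col 3 lands with bottom-row=4; cleared 0 line(s) (total 0); column heights now [0 0 2 5 6 5], max=6
Drop 4: T rot0 at col 3 lands with bottom-row=6; cleared 0 line(s) (total 0); column heights now [0 0 2 7 8 7], max=8

Answer: 0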